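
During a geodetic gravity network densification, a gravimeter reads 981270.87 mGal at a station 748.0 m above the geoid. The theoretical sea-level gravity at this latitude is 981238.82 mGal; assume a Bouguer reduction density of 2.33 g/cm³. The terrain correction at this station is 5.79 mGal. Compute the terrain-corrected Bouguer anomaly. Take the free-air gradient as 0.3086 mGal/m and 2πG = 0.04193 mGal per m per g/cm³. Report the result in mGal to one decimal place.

195.6

Free-air correction = 0.3086 × 748.0 = 230.83 mGal
Free-air anomaly = 981270.87 − 981238.82 + (230.83) = 262.88 mGal
Bouguer slab correction = 0.04193 × 2.33 × 748.0 = 73.08 mGal
Simple Bouguer anomaly = 262.88 − (73.08) = 189.80 mGal
Complete Bouguer anomaly = 189.80 + 5.79 = 195.59 mGal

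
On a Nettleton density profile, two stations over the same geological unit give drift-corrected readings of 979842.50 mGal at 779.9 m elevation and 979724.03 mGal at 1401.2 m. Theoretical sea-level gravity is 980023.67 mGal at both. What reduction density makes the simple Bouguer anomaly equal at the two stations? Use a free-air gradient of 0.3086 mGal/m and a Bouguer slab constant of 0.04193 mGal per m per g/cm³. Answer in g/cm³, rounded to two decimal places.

Δg_obs = 979724.03 − 979842.50 = -118.47 mGal over Δh = 1401.2 − 779.9 = 621.3 m
Equal Bouguer anomalies ⇒ Δg_obs + (0.3086 − 0.04193ρ)·Δh = 0
0.3086 − 0.04193ρ = −Δg_obs/Δh = 0.19068
ρ = (0.3086 − 0.19068) / 0.04193 = 2.81 g/cm³

2.81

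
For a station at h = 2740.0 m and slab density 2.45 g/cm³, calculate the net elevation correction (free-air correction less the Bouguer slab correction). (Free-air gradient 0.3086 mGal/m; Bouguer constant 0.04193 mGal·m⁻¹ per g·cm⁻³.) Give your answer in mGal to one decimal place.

564.1

Combined gradient = 0.3086 − 0.04193 × 2.45 = 0.2058715 mGal/m
Combined elevation correction = 0.2058715 × 2740.0 = 564.1 mGal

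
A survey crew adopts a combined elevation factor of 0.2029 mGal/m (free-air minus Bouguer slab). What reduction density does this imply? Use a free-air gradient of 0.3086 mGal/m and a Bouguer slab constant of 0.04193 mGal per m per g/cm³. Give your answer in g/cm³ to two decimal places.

2.52

0.2029 = 0.3086 − 0.04193 × ρ
ρ = (0.3086 − 0.2029) / 0.04193 = 2.52 g/cm³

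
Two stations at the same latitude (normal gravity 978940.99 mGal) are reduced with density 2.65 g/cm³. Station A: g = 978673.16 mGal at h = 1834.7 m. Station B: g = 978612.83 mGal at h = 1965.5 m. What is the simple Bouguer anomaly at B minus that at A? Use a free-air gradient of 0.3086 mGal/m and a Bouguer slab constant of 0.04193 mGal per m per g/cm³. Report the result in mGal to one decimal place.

Δg_SB(A) = 978673.16 − 978940.99 + 0.3086×1834.7 − 0.04193×2.65×1834.7 = 94.50 mGal
Δg_SB(B) = 978612.83 − 978940.99 + 0.3086×1965.5 − 0.04193×2.65×1965.5 = 60.00 mGal
Difference = 60.00 − (94.50) = -34.50 mGal

-34.5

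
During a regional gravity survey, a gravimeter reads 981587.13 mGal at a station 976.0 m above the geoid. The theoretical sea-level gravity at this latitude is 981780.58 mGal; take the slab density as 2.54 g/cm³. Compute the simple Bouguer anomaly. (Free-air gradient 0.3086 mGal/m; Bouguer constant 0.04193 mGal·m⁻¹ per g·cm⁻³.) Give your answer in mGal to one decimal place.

3.8

Free-air correction = 0.3086 × 976.0 = 301.19 mGal
Free-air anomaly = 981587.13 − 981780.58 + (301.19) = 107.74 mGal
Bouguer slab correction = 0.04193 × 2.54 × 976.0 = 103.95 mGal
Simple Bouguer anomaly = 107.74 − (103.95) = 3.79 mGal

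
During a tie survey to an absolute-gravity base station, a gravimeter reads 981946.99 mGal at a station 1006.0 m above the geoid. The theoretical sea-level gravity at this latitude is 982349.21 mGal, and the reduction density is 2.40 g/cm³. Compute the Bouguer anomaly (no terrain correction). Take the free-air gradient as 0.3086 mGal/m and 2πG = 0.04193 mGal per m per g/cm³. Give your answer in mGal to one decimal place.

-193.0

Free-air correction = 0.3086 × 1006.0 = 310.45 mGal
Free-air anomaly = 981946.99 − 982349.21 + (310.45) = -91.77 mGal
Bouguer slab correction = 0.04193 × 2.40 × 1006.0 = 101.24 mGal
Simple Bouguer anomaly = -91.77 − (101.24) = -193.01 mGal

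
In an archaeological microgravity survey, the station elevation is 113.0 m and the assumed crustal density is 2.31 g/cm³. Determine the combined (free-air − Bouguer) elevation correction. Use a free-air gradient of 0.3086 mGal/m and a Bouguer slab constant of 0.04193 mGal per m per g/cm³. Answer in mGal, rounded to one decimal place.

Combined gradient = 0.3086 − 0.04193 × 2.31 = 0.2117417 mGal/m
Combined elevation correction = 0.2117417 × 113.0 = 23.9 mGal

23.9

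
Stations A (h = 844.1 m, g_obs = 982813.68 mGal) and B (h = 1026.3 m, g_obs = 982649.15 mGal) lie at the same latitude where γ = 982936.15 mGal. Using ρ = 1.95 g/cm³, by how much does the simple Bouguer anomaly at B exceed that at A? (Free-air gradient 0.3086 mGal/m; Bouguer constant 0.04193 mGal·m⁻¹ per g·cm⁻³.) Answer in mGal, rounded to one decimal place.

-123.2

Δg_SB(A) = 982813.68 − 982936.15 + 0.3086×844.1 − 0.04193×1.95×844.1 = 69.00 mGal
Δg_SB(B) = 982649.15 − 982936.15 + 0.3086×1026.3 − 0.04193×1.95×1026.3 = -54.20 mGal
Difference = -54.20 − (69.00) = -123.20 mGal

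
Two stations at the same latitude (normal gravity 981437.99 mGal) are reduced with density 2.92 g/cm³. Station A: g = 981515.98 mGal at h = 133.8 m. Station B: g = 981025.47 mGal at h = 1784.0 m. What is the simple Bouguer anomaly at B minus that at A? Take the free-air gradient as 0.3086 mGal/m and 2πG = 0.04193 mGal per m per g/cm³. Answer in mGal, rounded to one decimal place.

Δg_SB(A) = 981515.98 − 981437.99 + 0.3086×133.8 − 0.04193×2.92×133.8 = 102.90 mGal
Δg_SB(B) = 981025.47 − 981437.99 + 0.3086×1784.0 − 0.04193×2.92×1784.0 = -80.40 mGal
Difference = -80.40 − (102.90) = -183.30 mGal

-183.3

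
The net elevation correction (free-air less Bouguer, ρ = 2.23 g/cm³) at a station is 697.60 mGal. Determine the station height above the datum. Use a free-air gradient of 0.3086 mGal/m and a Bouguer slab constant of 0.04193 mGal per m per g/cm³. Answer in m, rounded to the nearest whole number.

3243

Combined gradient = 0.3086 − 0.04193 × 2.23 = 0.2150961 mGal/m
h = 697.60 / 0.2150961 = 3243.20 m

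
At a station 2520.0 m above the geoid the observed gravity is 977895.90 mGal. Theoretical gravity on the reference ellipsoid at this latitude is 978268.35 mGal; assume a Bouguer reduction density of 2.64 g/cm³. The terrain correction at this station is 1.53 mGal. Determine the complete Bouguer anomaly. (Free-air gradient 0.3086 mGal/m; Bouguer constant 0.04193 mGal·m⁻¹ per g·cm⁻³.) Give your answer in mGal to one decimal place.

Free-air correction = 0.3086 × 2520.0 = 777.67 mGal
Free-air anomaly = 977895.90 − 978268.35 + (777.67) = 405.22 mGal
Bouguer slab correction = 0.04193 × 2.64 × 2520.0 = 278.95 mGal
Simple Bouguer anomaly = 405.22 − (278.95) = 126.27 mGal
Complete Bouguer anomaly = 126.27 + 1.53 = 127.80 mGal

127.8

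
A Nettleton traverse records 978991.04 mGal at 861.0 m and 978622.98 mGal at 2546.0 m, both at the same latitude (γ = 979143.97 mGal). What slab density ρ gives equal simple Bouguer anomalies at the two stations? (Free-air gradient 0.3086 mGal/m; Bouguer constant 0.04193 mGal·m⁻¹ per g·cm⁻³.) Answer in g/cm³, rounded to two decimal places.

2.15

Δg_obs = 978622.98 − 978991.04 = -368.06 mGal over Δh = 2546.0 − 861.0 = 1685.0 m
Equal Bouguer anomalies ⇒ Δg_obs + (0.3086 − 0.04193ρ)·Δh = 0
0.3086 − 0.04193ρ = −Δg_obs/Δh = 0.21843
ρ = (0.3086 − 0.21843) / 0.04193 = 2.15 g/cm³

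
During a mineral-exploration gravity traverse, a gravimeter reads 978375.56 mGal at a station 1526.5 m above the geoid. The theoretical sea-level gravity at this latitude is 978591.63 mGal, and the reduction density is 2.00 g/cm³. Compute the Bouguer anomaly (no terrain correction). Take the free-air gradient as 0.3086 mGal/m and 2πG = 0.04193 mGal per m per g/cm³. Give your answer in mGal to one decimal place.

127.0

Free-air correction = 0.3086 × 1526.5 = 471.08 mGal
Free-air anomaly = 978375.56 − 978591.63 + (471.08) = 255.01 mGal
Bouguer slab correction = 0.04193 × 2.00 × 1526.5 = 128.01 mGal
Simple Bouguer anomaly = 255.01 − (128.01) = 127.00 mGal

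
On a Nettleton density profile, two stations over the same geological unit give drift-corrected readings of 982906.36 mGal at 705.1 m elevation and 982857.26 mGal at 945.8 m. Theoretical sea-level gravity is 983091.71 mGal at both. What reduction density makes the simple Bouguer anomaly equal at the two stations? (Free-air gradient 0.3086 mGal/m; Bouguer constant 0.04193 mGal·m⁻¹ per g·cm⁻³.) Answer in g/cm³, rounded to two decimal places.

2.49

Δg_obs = 982857.26 − 982906.36 = -49.10 mGal over Δh = 945.8 − 705.1 = 240.7 m
Equal Bouguer anomalies ⇒ Δg_obs + (0.3086 − 0.04193ρ)·Δh = 0
0.3086 − 0.04193ρ = −Δg_obs/Δh = 0.20399
ρ = (0.3086 − 0.20399) / 0.04193 = 2.49 g/cm³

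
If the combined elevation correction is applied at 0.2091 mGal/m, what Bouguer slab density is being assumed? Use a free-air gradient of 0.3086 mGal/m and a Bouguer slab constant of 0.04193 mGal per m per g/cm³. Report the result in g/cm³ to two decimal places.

2.37

0.2091 = 0.3086 − 0.04193 × ρ
ρ = (0.3086 − 0.2091) / 0.04193 = 2.37 g/cm³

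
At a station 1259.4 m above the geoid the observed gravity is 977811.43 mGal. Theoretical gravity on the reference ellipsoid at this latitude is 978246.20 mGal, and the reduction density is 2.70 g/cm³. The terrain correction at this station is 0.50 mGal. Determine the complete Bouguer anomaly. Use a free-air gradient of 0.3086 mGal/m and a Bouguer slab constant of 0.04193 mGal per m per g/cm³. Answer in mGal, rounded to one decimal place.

Free-air correction = 0.3086 × 1259.4 = 388.65 mGal
Free-air anomaly = 977811.43 − 978246.20 + (388.65) = -46.12 mGal
Bouguer slab correction = 0.04193 × 2.70 × 1259.4 = 142.58 mGal
Simple Bouguer anomaly = -46.12 − (142.58) = -188.70 mGal
Complete Bouguer anomaly = -188.70 + 0.50 = -188.20 mGal

-188.2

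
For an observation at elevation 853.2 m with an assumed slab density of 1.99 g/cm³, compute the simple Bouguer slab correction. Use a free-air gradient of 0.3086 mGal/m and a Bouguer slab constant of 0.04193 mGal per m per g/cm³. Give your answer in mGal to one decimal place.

Bouguer slab correction = 0.04193 × 1.99 × 853.2 = 71.2 mGal

71.2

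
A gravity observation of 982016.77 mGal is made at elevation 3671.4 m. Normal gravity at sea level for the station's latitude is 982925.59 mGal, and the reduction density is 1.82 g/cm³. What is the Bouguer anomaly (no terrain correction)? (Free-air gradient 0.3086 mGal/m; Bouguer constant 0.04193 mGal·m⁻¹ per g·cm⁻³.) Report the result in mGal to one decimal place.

Free-air correction = 0.3086 × 3671.4 = 1132.99 mGal
Free-air anomaly = 982016.77 − 982925.59 + (1132.99) = 224.17 mGal
Bouguer slab correction = 0.04193 × 1.82 × 3671.4 = 280.17 mGal
Simple Bouguer anomaly = 224.17 − (280.17) = -56.00 mGal

-56.0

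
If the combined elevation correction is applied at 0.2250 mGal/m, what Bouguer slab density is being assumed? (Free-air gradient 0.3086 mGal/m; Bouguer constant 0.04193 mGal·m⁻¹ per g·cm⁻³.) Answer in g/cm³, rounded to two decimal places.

1.99

0.2250 = 0.3086 − 0.04193 × ρ
ρ = (0.3086 − 0.2250) / 0.04193 = 1.99 g/cm³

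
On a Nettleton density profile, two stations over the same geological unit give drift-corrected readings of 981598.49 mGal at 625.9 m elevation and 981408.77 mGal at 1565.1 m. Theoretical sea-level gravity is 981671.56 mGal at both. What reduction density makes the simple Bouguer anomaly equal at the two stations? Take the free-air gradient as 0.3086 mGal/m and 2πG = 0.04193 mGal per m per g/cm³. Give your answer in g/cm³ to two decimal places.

2.54

Δg_obs = 981408.77 − 981598.49 = -189.72 mGal over Δh = 1565.1 − 625.9 = 939.2 m
Equal Bouguer anomalies ⇒ Δg_obs + (0.3086 − 0.04193ρ)·Δh = 0
0.3086 − 0.04193ρ = −Δg_obs/Δh = 0.20200
ρ = (0.3086 − 0.20200) / 0.04193 = 2.54 g/cm³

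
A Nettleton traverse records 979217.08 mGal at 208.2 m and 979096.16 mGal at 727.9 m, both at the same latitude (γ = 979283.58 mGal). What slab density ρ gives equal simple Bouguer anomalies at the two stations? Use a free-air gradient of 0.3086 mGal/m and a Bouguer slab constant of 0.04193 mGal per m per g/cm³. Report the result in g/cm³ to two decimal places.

Δg_obs = 979096.16 − 979217.08 = -120.92 mGal over Δh = 727.9 − 208.2 = 519.7 m
Equal Bouguer anomalies ⇒ Δg_obs + (0.3086 − 0.04193ρ)·Δh = 0
0.3086 − 0.04193ρ = −Δg_obs/Δh = 0.23267
ρ = (0.3086 − 0.23267) / 0.04193 = 1.81 g/cm³

1.81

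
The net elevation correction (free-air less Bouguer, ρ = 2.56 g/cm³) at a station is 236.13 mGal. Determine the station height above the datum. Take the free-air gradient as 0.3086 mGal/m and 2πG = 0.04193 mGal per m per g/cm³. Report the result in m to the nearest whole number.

Combined gradient = 0.3086 − 0.04193 × 2.56 = 0.2012592 mGal/m
h = 236.13 / 0.2012592 = 1173.26 m

1173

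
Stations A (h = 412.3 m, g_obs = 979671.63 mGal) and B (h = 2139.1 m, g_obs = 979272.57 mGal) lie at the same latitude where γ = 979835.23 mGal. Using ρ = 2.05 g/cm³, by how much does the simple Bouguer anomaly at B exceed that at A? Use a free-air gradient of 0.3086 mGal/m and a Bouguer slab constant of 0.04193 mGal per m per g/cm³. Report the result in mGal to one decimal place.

Δg_SB(A) = 979671.63 − 979835.23 + 0.3086×412.3 − 0.04193×2.05×412.3 = -71.80 mGal
Δg_SB(B) = 979272.57 − 979835.23 + 0.3086×2139.1 − 0.04193×2.05×2139.1 = -86.40 mGal
Difference = -86.40 − (-71.80) = -14.60 mGal

-14.6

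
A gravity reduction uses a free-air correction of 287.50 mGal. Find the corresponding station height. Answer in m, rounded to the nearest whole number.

932

h = 287.50 / 0.3086 = 931.63 m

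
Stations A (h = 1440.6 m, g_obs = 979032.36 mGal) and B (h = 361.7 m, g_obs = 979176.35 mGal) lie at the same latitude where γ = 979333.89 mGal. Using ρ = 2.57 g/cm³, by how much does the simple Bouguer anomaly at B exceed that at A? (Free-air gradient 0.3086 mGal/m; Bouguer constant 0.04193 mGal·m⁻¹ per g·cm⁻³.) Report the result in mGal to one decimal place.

-72.7

Δg_SB(A) = 979032.36 − 979333.89 + 0.3086×1440.6 − 0.04193×2.57×1440.6 = -12.20 mGal
Δg_SB(B) = 979176.35 − 979333.89 + 0.3086×361.7 − 0.04193×2.57×361.7 = -84.90 mGal
Difference = -84.90 − (-12.20) = -72.70 mGal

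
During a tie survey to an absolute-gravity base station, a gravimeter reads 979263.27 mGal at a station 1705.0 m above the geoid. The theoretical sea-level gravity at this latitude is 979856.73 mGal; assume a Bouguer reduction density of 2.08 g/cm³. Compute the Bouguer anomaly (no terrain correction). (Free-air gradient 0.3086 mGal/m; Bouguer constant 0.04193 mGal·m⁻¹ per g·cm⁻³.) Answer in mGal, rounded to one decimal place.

-216.0

Free-air correction = 0.3086 × 1705.0 = 526.16 mGal
Free-air anomaly = 979263.27 − 979856.73 + (526.16) = -67.30 mGal
Bouguer slab correction = 0.04193 × 2.08 × 1705.0 = 148.70 mGal
Simple Bouguer anomaly = -67.30 − (148.70) = -216.00 mGal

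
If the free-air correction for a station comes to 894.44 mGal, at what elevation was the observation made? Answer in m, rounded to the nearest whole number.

2898

h = 894.44 / 0.3086 = 2898.38 m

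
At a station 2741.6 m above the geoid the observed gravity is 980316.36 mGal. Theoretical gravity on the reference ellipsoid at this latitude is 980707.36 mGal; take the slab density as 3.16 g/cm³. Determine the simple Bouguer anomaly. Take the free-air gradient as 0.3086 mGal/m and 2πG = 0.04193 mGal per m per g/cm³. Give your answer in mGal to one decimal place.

Free-air correction = 0.3086 × 2741.6 = 846.06 mGal
Free-air anomaly = 980316.36 − 980707.36 + (846.06) = 455.06 mGal
Bouguer slab correction = 0.04193 × 3.16 × 2741.6 = 363.26 mGal
Simple Bouguer anomaly = 455.06 − (363.26) = 91.80 mGal

91.8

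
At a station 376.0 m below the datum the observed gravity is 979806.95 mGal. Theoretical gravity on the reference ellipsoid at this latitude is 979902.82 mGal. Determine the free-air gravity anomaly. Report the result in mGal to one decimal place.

-211.9

Free-air correction = 0.3086 × -376.0 = -116.03 mGal
Free-air anomaly = 979806.95 − 979902.82 + (-116.03) = -211.90 mGal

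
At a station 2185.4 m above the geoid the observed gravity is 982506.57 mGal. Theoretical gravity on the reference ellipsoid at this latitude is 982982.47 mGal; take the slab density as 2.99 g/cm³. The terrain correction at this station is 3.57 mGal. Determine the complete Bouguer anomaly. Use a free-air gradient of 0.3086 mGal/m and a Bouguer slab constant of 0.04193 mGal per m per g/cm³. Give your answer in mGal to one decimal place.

Free-air correction = 0.3086 × 2185.4 = 674.41 mGal
Free-air anomaly = 982506.57 − 982982.47 + (674.41) = 198.51 mGal
Bouguer slab correction = 0.04193 × 2.99 × 2185.4 = 273.99 mGal
Simple Bouguer anomaly = 198.51 − (273.99) = -75.48 mGal
Complete Bouguer anomaly = -75.48 + 3.57 = -71.91 mGal

-71.9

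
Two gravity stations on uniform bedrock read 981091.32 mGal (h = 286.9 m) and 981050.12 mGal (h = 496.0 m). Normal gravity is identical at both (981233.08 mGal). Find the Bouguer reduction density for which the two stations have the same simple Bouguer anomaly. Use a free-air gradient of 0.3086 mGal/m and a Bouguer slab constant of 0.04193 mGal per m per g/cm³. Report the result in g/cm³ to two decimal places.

2.66

Δg_obs = 981050.12 − 981091.32 = -41.20 mGal over Δh = 496.0 − 286.9 = 209.1 m
Equal Bouguer anomalies ⇒ Δg_obs + (0.3086 − 0.04193ρ)·Δh = 0
0.3086 − 0.04193ρ = −Δg_obs/Δh = 0.19703
ρ = (0.3086 − 0.19703) / 0.04193 = 2.66 g/cm³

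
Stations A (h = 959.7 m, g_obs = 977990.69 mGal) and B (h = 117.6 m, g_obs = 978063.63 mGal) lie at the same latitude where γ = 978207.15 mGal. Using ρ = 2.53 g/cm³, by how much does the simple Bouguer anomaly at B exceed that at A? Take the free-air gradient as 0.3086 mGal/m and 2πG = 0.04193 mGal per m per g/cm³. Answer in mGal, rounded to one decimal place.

Δg_SB(A) = 977990.69 − 978207.15 + 0.3086×959.7 − 0.04193×2.53×959.7 = -22.10 mGal
Δg_SB(B) = 978063.63 − 978207.15 + 0.3086×117.6 − 0.04193×2.53×117.6 = -119.70 mGal
Difference = -119.70 − (-22.10) = -97.60 mGal

-97.6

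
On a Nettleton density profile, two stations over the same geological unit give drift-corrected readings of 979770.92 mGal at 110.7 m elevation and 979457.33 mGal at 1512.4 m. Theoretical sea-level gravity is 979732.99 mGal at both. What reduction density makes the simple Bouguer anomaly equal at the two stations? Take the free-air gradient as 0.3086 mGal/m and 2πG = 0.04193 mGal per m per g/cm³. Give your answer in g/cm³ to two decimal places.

Δg_obs = 979457.33 − 979770.92 = -313.59 mGal over Δh = 1512.4 − 110.7 = 1401.7 m
Equal Bouguer anomalies ⇒ Δg_obs + (0.3086 − 0.04193ρ)·Δh = 0
0.3086 − 0.04193ρ = −Δg_obs/Δh = 0.22372
ρ = (0.3086 − 0.22372) / 0.04193 = 2.02 g/cm³

2.02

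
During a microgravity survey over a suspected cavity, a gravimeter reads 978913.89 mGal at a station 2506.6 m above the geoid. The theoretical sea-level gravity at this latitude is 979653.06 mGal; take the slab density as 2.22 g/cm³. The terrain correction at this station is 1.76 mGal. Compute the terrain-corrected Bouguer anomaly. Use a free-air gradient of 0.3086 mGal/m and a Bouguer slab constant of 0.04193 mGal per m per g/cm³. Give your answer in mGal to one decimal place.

Free-air correction = 0.3086 × 2506.6 = 773.54 mGal
Free-air anomaly = 978913.89 − 979653.06 + (773.54) = 34.37 mGal
Bouguer slab correction = 0.04193 × 2.22 × 2506.6 = 233.33 mGal
Simple Bouguer anomaly = 34.37 − (233.33) = -198.96 mGal
Complete Bouguer anomaly = -198.96 + 1.76 = -197.20 mGal

-197.2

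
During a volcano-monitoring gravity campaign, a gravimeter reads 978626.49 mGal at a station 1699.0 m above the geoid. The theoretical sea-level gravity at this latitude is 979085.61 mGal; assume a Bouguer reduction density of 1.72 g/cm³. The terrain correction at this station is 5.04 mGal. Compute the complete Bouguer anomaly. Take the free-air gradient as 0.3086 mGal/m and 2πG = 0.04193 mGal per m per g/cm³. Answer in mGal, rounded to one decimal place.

Free-air correction = 0.3086 × 1699.0 = 524.31 mGal
Free-air anomaly = 978626.49 − 979085.61 + (524.31) = 65.19 mGal
Bouguer slab correction = 0.04193 × 1.72 × 1699.0 = 122.53 mGal
Simple Bouguer anomaly = 65.19 − (122.53) = -57.34 mGal
Complete Bouguer anomaly = -57.34 + 5.04 = -52.30 mGal

-52.3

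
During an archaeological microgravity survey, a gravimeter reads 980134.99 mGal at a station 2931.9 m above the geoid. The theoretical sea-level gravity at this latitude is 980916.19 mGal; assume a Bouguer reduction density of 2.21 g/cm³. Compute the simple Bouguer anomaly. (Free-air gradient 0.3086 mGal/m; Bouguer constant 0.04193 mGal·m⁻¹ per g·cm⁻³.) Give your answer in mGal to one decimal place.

-148.1

Free-air correction = 0.3086 × 2931.9 = 904.78 mGal
Free-air anomaly = 980134.99 − 980916.19 + (904.78) = 123.58 mGal
Bouguer slab correction = 0.04193 × 2.21 × 2931.9 = 271.69 mGal
Simple Bouguer anomaly = 123.58 − (271.69) = -148.11 mGal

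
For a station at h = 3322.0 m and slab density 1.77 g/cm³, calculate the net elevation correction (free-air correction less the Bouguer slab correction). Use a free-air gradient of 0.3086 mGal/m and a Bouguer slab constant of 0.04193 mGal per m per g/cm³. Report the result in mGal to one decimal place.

778.6

Combined gradient = 0.3086 − 0.04193 × 1.77 = 0.2343839 mGal/m
Combined elevation correction = 0.2343839 × 3322.0 = 778.6 mGal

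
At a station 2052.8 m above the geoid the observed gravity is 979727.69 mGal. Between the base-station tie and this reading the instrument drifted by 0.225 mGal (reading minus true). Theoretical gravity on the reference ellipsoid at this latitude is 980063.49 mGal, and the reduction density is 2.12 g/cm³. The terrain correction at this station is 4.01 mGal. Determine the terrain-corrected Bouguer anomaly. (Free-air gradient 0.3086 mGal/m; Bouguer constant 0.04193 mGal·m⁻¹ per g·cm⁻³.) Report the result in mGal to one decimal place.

119.0

Drift-corrected reading = 979727.69 − (0.225) = 979727.465 mGal
Free-air correction = 0.3086 × 2052.8 = 633.49 mGal
Free-air anomaly = 979727.465 − 980063.49 + (633.49) = 297.465 mGal
Bouguer slab correction = 0.04193 × 2.12 × 2052.8 = 182.48 mGal
Simple Bouguer anomaly = 297.465 − (182.48) = 114.985 mGal
Complete Bouguer anomaly = 114.985 + 4.01 = 118.995 mGal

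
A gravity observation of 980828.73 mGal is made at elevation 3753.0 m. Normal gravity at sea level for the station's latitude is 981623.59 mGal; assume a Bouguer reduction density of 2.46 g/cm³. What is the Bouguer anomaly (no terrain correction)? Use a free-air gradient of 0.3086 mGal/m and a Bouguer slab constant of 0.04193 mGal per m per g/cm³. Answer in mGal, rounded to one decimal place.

Free-air correction = 0.3086 × 3753.0 = 1158.18 mGal
Free-air anomaly = 980828.73 − 981623.59 + (1158.18) = 363.32 mGal
Bouguer slab correction = 0.04193 × 2.46 × 3753.0 = 387.11 mGal
Simple Bouguer anomaly = 363.32 − (387.11) = -23.79 mGal

-23.8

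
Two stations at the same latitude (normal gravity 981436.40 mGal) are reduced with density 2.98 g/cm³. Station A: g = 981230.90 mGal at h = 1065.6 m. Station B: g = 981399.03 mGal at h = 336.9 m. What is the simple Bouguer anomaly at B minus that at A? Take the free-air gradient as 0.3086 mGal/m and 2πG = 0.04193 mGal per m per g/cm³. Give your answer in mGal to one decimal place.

34.3

Δg_SB(A) = 981230.90 − 981436.40 + 0.3086×1065.6 − 0.04193×2.98×1065.6 = -9.80 mGal
Δg_SB(B) = 981399.03 − 981436.40 + 0.3086×336.9 − 0.04193×2.98×336.9 = 24.50 mGal
Difference = 24.50 − (-9.80) = 34.30 mGal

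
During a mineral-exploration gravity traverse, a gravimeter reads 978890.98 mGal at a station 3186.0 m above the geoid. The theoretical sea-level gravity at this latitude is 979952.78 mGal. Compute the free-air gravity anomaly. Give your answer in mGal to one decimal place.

Free-air correction = 0.3086 × 3186.0 = 983.20 mGal
Free-air anomaly = 978890.98 − 979952.78 + (983.20) = -78.60 mGal

-78.6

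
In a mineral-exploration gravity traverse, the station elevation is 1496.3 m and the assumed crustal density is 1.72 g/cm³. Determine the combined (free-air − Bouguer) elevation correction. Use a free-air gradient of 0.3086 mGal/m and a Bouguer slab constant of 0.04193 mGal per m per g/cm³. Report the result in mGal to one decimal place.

353.8

Combined gradient = 0.3086 − 0.04193 × 1.72 = 0.2364804 mGal/m
Combined elevation correction = 0.2364804 × 1496.3 = 353.8 mGal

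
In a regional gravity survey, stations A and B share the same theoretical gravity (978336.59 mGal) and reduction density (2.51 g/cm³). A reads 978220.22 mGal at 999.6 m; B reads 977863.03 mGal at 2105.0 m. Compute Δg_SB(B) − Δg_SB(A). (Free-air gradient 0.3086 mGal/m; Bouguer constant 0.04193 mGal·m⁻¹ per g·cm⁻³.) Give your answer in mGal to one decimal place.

Δg_SB(A) = 978220.22 − 978336.59 + 0.3086×999.6 − 0.04193×2.51×999.6 = 86.90 mGal
Δg_SB(B) = 977863.03 − 978336.59 + 0.3086×2105.0 − 0.04193×2.51×2105.0 = -45.50 mGal
Difference = -45.50 − (86.90) = -132.40 mGal

-132.4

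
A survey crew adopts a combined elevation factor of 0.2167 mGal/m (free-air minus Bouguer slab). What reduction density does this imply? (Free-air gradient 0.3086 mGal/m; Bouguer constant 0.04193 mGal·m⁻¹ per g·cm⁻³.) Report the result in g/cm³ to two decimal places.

0.2167 = 0.3086 − 0.04193 × ρ
ρ = (0.3086 − 0.2167) / 0.04193 = 2.19 g/cm³

2.19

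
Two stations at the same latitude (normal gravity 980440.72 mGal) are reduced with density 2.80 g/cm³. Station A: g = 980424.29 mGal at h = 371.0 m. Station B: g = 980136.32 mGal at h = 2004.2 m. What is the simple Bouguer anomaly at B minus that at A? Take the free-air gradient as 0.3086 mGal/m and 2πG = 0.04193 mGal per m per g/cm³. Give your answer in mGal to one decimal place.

24.3

Δg_SB(A) = 980424.29 − 980440.72 + 0.3086×371.0 − 0.04193×2.80×371.0 = 54.50 mGal
Δg_SB(B) = 980136.32 − 980440.72 + 0.3086×2004.2 − 0.04193×2.80×2004.2 = 78.80 mGal
Difference = 78.80 − (54.50) = 24.30 mGal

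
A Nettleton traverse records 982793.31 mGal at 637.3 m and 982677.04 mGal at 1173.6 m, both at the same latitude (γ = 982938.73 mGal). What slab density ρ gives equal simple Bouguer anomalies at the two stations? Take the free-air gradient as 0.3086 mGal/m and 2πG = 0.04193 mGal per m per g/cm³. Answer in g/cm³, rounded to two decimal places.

Δg_obs = 982677.04 − 982793.31 = -116.27 mGal over Δh = 1173.6 − 637.3 = 536.3 m
Equal Bouguer anomalies ⇒ Δg_obs + (0.3086 − 0.04193ρ)·Δh = 0
0.3086 − 0.04193ρ = −Δg_obs/Δh = 0.21680
ρ = (0.3086 − 0.21680) / 0.04193 = 2.19 g/cm³

2.19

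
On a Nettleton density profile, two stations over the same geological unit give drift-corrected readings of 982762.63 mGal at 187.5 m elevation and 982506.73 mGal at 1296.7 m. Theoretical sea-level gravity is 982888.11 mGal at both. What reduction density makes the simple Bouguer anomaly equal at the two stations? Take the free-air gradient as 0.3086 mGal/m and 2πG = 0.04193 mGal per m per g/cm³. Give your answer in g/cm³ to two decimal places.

1.86

Δg_obs = 982506.73 − 982762.63 = -255.90 mGal over Δh = 1296.7 − 187.5 = 1109.2 m
Equal Bouguer anomalies ⇒ Δg_obs + (0.3086 − 0.04193ρ)·Δh = 0
0.3086 − 0.04193ρ = −Δg_obs/Δh = 0.23071
ρ = (0.3086 − 0.23071) / 0.04193 = 1.86 g/cm³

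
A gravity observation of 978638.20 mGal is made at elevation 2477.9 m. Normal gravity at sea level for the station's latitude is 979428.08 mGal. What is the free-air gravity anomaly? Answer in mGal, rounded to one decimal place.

Free-air correction = 0.3086 × 2477.9 = 764.68 mGal
Free-air anomaly = 978638.20 − 979428.08 + (764.68) = -25.20 mGal

-25.2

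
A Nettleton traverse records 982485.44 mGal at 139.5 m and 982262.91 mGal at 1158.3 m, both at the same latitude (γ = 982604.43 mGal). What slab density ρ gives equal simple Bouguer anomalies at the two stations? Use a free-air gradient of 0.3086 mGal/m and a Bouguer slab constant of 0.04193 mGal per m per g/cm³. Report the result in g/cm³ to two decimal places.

Δg_obs = 982262.91 − 982485.44 = -222.53 mGal over Δh = 1158.3 − 139.5 = 1018.8 m
Equal Bouguer anomalies ⇒ Δg_obs + (0.3086 − 0.04193ρ)·Δh = 0
0.3086 − 0.04193ρ = −Δg_obs/Δh = 0.21842
ρ = (0.3086 − 0.21842) / 0.04193 = 2.15 g/cm³

2.15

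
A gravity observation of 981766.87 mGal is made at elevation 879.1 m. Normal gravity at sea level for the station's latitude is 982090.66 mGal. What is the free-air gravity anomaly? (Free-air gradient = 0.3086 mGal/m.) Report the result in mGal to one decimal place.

-52.5

Free-air correction = 0.3086 × 879.1 = 271.29 mGal
Free-air anomaly = 981766.87 − 982090.66 + (271.29) = -52.50 mGal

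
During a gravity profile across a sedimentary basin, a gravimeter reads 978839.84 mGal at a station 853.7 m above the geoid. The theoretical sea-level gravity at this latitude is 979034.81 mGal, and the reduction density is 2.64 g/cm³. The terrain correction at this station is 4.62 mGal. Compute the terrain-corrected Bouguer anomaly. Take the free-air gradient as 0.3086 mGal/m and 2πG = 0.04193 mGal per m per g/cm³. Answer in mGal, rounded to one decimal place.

-21.4

Free-air correction = 0.3086 × 853.7 = 263.45 mGal
Free-air anomaly = 978839.84 − 979034.81 + (263.45) = 68.48 mGal
Bouguer slab correction = 0.04193 × 2.64 × 853.7 = 94.50 mGal
Simple Bouguer anomaly = 68.48 − (94.50) = -26.02 mGal
Complete Bouguer anomaly = -26.02 + 4.62 = -21.40 mGal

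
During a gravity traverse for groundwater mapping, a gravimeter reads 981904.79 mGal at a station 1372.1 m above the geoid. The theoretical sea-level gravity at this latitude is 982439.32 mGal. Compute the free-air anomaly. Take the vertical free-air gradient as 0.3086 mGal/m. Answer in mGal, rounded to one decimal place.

-111.1

Free-air correction = 0.3086 × 1372.1 = 423.43 mGal
Free-air anomaly = 981904.79 − 982439.32 + (423.43) = -111.10 mGal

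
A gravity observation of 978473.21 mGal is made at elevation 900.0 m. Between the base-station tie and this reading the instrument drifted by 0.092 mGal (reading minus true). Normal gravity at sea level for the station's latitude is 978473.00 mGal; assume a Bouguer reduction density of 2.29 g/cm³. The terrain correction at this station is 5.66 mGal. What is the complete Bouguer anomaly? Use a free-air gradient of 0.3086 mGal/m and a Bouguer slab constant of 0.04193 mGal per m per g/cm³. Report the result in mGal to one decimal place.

197.1

Drift-corrected reading = 978473.21 − (0.092) = 978473.118 mGal
Free-air correction = 0.3086 × 900.0 = 277.74 mGal
Free-air anomaly = 978473.118 − 978473.00 + (277.74) = 277.858 mGal
Bouguer slab correction = 0.04193 × 2.29 × 900.0 = 86.42 mGal
Simple Bouguer anomaly = 277.858 − (86.42) = 191.438 mGal
Complete Bouguer anomaly = 191.438 + 5.66 = 197.098 mGal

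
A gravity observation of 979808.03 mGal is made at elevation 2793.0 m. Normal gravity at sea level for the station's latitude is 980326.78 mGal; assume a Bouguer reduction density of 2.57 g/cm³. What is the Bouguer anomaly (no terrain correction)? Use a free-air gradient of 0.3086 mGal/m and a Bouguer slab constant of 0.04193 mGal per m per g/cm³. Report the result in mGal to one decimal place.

42.2

Free-air correction = 0.3086 × 2793.0 = 861.92 mGal
Free-air anomaly = 979808.03 − 980326.78 + (861.92) = 343.17 mGal
Bouguer slab correction = 0.04193 × 2.57 × 2793.0 = 300.97 mGal
Simple Bouguer anomaly = 343.17 − (300.97) = 42.20 mGal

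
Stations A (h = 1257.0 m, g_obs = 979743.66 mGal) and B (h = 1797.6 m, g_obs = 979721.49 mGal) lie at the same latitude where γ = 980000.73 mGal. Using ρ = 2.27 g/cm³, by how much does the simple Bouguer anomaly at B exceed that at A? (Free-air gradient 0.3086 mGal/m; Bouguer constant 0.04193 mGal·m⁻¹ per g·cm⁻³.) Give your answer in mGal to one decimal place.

Δg_SB(A) = 979743.66 − 980000.73 + 0.3086×1257.0 − 0.04193×2.27×1257.0 = 11.20 mGal
Δg_SB(B) = 979721.49 − 980000.73 + 0.3086×1797.6 − 0.04193×2.27×1797.6 = 104.40 mGal
Difference = 104.40 − (11.20) = 93.20 mGal

93.2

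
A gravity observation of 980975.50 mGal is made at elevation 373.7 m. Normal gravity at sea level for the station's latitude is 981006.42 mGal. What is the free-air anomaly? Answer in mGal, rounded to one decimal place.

Free-air correction = 0.3086 × 373.7 = 115.32 mGal
Free-air anomaly = 980975.50 − 981006.42 + (115.32) = 84.40 mGal

84.4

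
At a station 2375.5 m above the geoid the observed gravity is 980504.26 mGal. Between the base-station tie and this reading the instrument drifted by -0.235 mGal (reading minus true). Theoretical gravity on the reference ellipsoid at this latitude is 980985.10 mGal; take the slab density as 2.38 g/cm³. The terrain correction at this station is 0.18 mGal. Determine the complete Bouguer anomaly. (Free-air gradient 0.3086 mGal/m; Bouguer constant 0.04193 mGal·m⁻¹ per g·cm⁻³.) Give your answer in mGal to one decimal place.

Drift-corrected reading = 980504.26 − (-0.235) = 980504.495 mGal
Free-air correction = 0.3086 × 2375.5 = 733.08 mGal
Free-air anomaly = 980504.495 − 980985.10 + (733.08) = 252.475 mGal
Bouguer slab correction = 0.04193 × 2.38 × 2375.5 = 237.06 mGal
Simple Bouguer anomaly = 252.475 − (237.06) = 15.415 mGal
Complete Bouguer anomaly = 15.415 + 0.18 = 15.595 mGal

15.6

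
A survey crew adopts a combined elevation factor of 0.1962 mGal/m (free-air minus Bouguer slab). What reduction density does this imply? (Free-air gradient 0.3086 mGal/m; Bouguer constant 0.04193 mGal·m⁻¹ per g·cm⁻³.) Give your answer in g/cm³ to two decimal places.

0.1962 = 0.3086 − 0.04193 × ρ
ρ = (0.3086 − 0.1962) / 0.04193 = 2.68 g/cm³

2.68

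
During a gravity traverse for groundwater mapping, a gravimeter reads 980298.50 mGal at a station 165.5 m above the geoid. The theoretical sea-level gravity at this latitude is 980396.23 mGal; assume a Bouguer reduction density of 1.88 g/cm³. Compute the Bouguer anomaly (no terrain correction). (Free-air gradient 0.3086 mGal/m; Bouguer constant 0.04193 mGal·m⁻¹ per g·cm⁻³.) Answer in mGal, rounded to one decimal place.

-59.7

Free-air correction = 0.3086 × 165.5 = 51.07 mGal
Free-air anomaly = 980298.50 − 980396.23 + (51.07) = -46.66 mGal
Bouguer slab correction = 0.04193 × 1.88 × 165.5 = 13.05 mGal
Simple Bouguer anomaly = -46.66 − (13.05) = -59.71 mGal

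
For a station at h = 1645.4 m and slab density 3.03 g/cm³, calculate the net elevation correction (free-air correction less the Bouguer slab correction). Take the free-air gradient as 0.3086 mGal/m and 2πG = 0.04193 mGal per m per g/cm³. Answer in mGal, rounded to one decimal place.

298.7

Combined gradient = 0.3086 − 0.04193 × 3.03 = 0.1815521 mGal/m
Combined elevation correction = 0.1815521 × 1645.4 = 298.7 mGal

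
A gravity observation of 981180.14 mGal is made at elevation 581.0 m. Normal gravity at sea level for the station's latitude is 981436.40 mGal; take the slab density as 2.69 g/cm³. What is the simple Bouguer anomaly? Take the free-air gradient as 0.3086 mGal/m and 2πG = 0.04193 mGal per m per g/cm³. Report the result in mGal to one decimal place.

Free-air correction = 0.3086 × 581.0 = 179.30 mGal
Free-air anomaly = 981180.14 − 981436.40 + (179.30) = -76.96 mGal
Bouguer slab correction = 0.04193 × 2.69 × 581.0 = 65.53 mGal
Simple Bouguer anomaly = -76.96 − (65.53) = -142.49 mGal

-142.5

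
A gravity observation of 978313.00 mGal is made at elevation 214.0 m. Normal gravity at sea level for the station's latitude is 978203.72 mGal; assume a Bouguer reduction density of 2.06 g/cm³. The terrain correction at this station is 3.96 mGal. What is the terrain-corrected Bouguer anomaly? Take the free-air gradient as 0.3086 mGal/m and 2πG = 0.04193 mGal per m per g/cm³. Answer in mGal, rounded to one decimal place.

160.8

Free-air correction = 0.3086 × 214.0 = 66.04 mGal
Free-air anomaly = 978313.00 − 978203.72 + (66.04) = 175.32 mGal
Bouguer slab correction = 0.04193 × 2.06 × 214.0 = 18.48 mGal
Simple Bouguer anomaly = 175.32 − (18.48) = 156.84 mGal
Complete Bouguer anomaly = 156.84 + 3.96 = 160.80 mGal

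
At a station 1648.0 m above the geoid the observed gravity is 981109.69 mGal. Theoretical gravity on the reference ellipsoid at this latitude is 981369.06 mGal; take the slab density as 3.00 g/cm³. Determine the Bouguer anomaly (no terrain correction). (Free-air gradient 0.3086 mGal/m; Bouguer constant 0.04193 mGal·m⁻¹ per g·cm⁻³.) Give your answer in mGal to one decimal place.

41.9

Free-air correction = 0.3086 × 1648.0 = 508.57 mGal
Free-air anomaly = 981109.69 − 981369.06 + (508.57) = 249.20 mGal
Bouguer slab correction = 0.04193 × 3.00 × 1648.0 = 207.30 mGal
Simple Bouguer anomaly = 249.20 − (207.30) = 41.90 mGal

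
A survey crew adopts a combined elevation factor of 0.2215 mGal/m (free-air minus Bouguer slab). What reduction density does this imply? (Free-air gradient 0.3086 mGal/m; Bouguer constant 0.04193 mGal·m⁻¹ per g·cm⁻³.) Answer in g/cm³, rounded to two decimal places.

2.08

0.2215 = 0.3086 − 0.04193 × ρ
ρ = (0.3086 − 0.2215) / 0.04193 = 2.08 g/cm³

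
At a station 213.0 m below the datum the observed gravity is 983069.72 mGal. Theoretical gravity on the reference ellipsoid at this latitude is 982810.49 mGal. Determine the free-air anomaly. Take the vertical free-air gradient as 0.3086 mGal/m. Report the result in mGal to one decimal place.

Free-air correction = 0.3086 × -213.0 = -65.73 mGal
Free-air anomaly = 983069.72 − 982810.49 + (-65.73) = 193.50 mGal

193.5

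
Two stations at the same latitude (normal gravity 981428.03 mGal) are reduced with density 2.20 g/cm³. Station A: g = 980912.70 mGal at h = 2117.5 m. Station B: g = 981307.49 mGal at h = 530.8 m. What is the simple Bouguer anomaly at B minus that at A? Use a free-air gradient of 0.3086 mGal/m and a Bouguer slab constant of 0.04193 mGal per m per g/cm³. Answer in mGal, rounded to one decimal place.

51.5

Δg_SB(A) = 980912.70 − 981428.03 + 0.3086×2117.5 − 0.04193×2.20×2117.5 = -57.20 mGal
Δg_SB(B) = 981307.49 − 981428.03 + 0.3086×530.8 − 0.04193×2.20×530.8 = -5.70 mGal
Difference = -5.70 − (-57.20) = 51.50 mGal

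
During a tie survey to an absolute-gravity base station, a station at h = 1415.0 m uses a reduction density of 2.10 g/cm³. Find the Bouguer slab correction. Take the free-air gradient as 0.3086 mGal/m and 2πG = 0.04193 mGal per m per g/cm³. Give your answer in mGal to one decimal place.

124.6

Bouguer slab correction = 0.04193 × 2.10 × 1415.0 = 124.6 mGal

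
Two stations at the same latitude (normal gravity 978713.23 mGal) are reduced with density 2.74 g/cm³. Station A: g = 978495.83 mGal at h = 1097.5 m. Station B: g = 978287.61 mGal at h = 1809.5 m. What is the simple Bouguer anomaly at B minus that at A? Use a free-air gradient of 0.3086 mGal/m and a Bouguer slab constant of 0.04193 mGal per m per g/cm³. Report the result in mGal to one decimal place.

Δg_SB(A) = 978495.83 − 978713.23 + 0.3086×1097.5 − 0.04193×2.74×1097.5 = -4.80 mGal
Δg_SB(B) = 978287.61 − 978713.23 + 0.3086×1809.5 − 0.04193×2.74×1809.5 = -75.10 mGal
Difference = -75.10 − (-4.80) = -70.30 mGal

-70.3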